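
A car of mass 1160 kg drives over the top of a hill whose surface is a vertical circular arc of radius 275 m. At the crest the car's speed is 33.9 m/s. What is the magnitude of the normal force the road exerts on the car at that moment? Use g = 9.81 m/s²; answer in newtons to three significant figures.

At the crest the centripetal acceleration points downward (toward the centre of the arc), so mg − N = mv²/r.
N = m(g − v²/r) = 1160 × (9.81 − (33.9)²/275) = 1160 × (9.81 − 4.179) = 1160 × 5.631 = 6532 N.

6530 N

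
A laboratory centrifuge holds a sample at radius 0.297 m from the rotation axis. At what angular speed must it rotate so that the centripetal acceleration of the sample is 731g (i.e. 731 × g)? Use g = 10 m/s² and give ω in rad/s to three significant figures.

Centripetal acceleration a_c = ω²r. Setting ω²r = 731g:
ω = √(731g / r) = √(731 × 10.0 / 0.297) = √24610 = 156.9 rad/s.

157 rad/s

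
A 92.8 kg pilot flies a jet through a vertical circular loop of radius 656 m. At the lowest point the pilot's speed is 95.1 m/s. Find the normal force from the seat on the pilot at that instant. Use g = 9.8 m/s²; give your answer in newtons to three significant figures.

2190 N

At the lowest point, N points up (toward the centre) and the weight mg points down (away from the centre), so the net inward force is N − mg = mv²/r.
N = m(v²/r + g) = 92.8 × ((95.1)²/656 + 9.8) = 92.8 × (13.79 + 9.8) = 92.8 × 23.59 = 2189 N.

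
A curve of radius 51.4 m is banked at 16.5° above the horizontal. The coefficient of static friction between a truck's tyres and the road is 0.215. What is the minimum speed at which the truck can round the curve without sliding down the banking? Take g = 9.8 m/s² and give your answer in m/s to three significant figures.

At the minimum speed, friction acts up the slope at its limiting value f = μN. Radially (horizontal, toward centre): N sinθ − μN cosθ = mv²/r. Vertically: N cosθ + μN sinθ = mg.
Dividing: v² = r g (sinθ − μcosθ)/(cosθ + μsinθ).
sinθ − μcosθ = 0.2840 − 0.215×0.9588 = 0.07787; cosθ + μsinθ = 0.9588 + 0.215×0.2840 = 1.020.
v² = 51.4 × 9.8 × 0.07787/1.020 = 38.46 m²/s², so v = 6.202 m/s.

6.20 m/s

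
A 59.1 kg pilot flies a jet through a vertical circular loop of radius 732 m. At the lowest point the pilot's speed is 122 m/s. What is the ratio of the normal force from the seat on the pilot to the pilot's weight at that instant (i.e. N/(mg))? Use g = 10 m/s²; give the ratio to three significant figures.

3.03

At the bottom, N − mg = mv²/r, so N = m(v²/r + g) and N/(mg) = v²/(rg) + 1 = (122)²/(732 × 10.0) + 1 = 2.033 + 1 = 3.033.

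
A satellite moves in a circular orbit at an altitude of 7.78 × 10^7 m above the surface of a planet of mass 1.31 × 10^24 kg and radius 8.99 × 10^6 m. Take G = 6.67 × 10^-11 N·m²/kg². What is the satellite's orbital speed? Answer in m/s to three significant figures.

1000 m/s

Orbital radius r = R + h = 8.99 × 10^6 + 7.78 × 10^7 = 8.679 × 10^7 m.
Gravity supplies the centripetal force: G M m / r² = m v² / r, so v = √(GM/r).
v = √(6.67 × 10^-11 × 1.31 × 10^24 / 8.679 × 10^7) = √(1.007 × 10^6) = 1003 m/s.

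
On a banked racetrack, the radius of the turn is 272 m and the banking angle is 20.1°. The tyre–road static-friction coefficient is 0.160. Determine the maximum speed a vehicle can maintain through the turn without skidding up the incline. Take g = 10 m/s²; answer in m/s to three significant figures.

At the maximum speed, friction acts down the slope at its limiting value f = μN. Radially (horizontal, toward centre): N sinθ + μN cosθ = mv²/r. Vertically: N cosθ − μN sinθ = mg.
Dividing: v² = r g (sinθ + μcosθ)/(cosθ − μsinθ).
sinθ + μcosθ = 0.3437 + 0.160×0.9391 = 0.4939; cosθ − μsinθ = 0.9391 − 0.160×0.3437 = 0.8841.
v² = 272 × 10.0 × 0.4939/0.8841 = 1520 m²/s², so v = 38.98 m/s.

39.0 m/s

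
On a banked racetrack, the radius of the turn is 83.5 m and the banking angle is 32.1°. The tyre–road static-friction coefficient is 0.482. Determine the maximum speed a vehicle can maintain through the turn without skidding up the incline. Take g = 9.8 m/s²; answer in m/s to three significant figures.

36.1 m/s

At the maximum speed, friction acts down the slope at its limiting value f = μN. Radially (horizontal, toward centre): N sinθ + μN cosθ = mv²/r. Vertically: N cosθ − μN sinθ = mg.
Dividing: v² = r g (sinθ + μcosθ)/(cosθ − μsinθ).
sinθ + μcosθ = 0.5314 + 0.482×0.8471 = 0.9397; cosθ − μsinθ = 0.8471 − 0.482×0.5314 = 0.5910.
v² = 83.5 × 9.8 × 0.9397/0.5910 = 1301 m²/s², so v = 36.07 m/s.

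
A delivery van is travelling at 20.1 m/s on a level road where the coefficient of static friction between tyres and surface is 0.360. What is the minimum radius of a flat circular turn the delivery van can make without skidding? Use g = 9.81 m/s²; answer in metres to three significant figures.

114 m

At the limit, μ_s m g = m v²/r, so r_min = v²/(μ_s g) = (20.1)²/(0.360 × 9.81) = 404.0/3.532 = 114.4 m.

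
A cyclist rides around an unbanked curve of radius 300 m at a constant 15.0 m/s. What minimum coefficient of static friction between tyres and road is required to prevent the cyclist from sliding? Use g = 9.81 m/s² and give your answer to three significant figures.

Friction provides the centripetal force: μ_s m g = m v²/r, so μ_s = v²/(g r) = (15.00)²/(9.81 × 300) = 225.0/2943 = 0.07645.

0.0765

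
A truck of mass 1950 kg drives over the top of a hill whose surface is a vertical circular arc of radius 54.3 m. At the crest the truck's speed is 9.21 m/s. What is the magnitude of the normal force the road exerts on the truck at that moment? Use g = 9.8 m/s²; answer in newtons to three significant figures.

16100 N

At the crest the centripetal acceleration points downward (toward the centre of the arc), so mg − N = mv²/r.
N = m(g − v²/r) = 1950 × (9.8 − (9.21)²/54.3) = 1950 × (9.8 − 1.562) = 1950 × 8.238 = 16060 N.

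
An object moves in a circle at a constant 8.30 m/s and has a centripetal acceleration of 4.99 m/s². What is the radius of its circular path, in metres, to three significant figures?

a_c = v²/r ⇒ r = v²/a_c = (8.30)²/4.99 = 68.89/4.99 = 13.81 m.

13.8 m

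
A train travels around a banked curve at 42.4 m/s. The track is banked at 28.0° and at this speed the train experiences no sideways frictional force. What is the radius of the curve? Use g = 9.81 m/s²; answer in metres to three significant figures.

Frictionless banking: tanθ = v²/(rg), so r = v²/(g tanθ).
r = (42.4)²/(9.81 × tan 28.0°) = 1798/(9.81 × 0.5317) = 1798/5.216 = 344.7 m.

345 m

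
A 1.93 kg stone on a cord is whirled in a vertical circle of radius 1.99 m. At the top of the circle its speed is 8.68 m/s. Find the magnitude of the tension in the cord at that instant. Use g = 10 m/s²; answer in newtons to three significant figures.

At the top, both T and the weight mg point inward (toward the centre), so T + mg = mv²/r.
T = m(v²/r − g) = 1.93 × ((8.68)²/1.99 − 10.0) = 1.93 × (37.86 − 10.0) = 1.93 × 27.86 = 53.77 N.

53.8 N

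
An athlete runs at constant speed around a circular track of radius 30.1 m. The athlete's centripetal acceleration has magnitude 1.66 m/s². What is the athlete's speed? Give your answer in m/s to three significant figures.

a_c = v²/r ⇒ v = √(a_c · r) = √(1.66 × 30.1) = √49.97 = 7.069 m/s.

7.07 m/s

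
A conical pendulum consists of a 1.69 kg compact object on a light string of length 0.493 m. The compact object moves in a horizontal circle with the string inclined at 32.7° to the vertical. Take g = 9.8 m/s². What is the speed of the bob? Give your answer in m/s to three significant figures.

The radius of the circle is r = L sinθ = 0.493 × sin 32.7° = 0.2663 m.
Horizontally T sinθ = mv²/r and vertically T cosθ = mg, so tanθ = v²/(rg).
v = √(r g tanθ) = √(0.2663 × 9.8 × 0.6420) = √1.676 = 1.294 m/s.

1.29 m/s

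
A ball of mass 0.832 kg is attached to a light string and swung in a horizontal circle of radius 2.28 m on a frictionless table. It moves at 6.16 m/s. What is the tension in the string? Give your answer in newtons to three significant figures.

The tension is the only horizontal force, so it supplies the full centripetal force: T = m v²/r = 0.832 × (6.160)²/2.28 = 0.832 × 37.95/2.28 = 13.85 N.

13.8 N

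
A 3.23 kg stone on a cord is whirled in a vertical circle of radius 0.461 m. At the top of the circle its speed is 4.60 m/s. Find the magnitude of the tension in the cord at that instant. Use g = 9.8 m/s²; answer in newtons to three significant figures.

117 N

At the top, both T and the weight mg point inward (toward the centre), so T + mg = mv²/r.
T = m(v²/r − g) = 3.23 × ((4.60)²/0.461 − 9.8) = 3.23 × (45.90 − 9.8) = 3.23 × 36.10 = 116.6 N.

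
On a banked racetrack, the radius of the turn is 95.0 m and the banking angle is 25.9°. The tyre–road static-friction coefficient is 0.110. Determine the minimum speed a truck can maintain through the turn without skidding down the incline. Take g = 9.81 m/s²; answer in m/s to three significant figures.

At the minimum speed, friction acts up the slope at its limiting value f = μN. Radially (horizontal, toward centre): N sinθ − μN cosθ = mv²/r. Vertically: N cosθ + μN sinθ = mg.
Dividing: v² = r g (sinθ − μcosθ)/(cosθ + μsinθ).
sinθ − μcosθ = 0.4368 − 0.110×0.8996 = 0.3379; cosθ + μsinθ = 0.8996 + 0.110×0.4368 = 0.9476.
v² = 95.0 × 9.81 × 0.3379/0.9476 = 332.3 m²/s², so v = 18.23 m/s.

18.2 m/s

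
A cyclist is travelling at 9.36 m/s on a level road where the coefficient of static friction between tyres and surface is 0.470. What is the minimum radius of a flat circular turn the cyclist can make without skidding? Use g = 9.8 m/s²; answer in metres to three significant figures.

At the limit, μ_s m g = m v²/r, so r_min = v²/(μ_s g) = (9.36)²/(0.470 × 9.8) = 87.61/4.606 = 19.02 m.

19.0 m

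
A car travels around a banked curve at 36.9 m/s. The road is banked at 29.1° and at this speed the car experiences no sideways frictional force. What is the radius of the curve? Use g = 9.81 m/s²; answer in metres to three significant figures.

Frictionless banking: tanθ = v²/(rg), so r = v²/(g tanθ).
r = (36.9)²/(9.81 × tan 29.1°) = 1362/(9.81 × 0.5566) = 1362/5.460 = 249.4 m.

249 m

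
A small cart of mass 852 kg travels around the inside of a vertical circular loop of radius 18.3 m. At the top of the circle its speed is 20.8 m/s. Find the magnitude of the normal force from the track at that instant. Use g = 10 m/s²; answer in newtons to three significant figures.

At the top, both N and the weight mg point inward (toward the centre), so N + mg = mv²/r.
N = m(v²/r − g) = 852 × ((20.8)²/18.3 − 10.0) = 852 × (23.64 − 10.0) = 852 × 13.64 = 11620 N.

11600 N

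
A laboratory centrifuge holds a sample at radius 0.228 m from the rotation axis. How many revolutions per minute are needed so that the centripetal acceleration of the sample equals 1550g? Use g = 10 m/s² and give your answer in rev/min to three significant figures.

2490 rev/min

Require ω²r = 1550g, so ω = √(1550 × 10.0/0.228) = 260.7 rad/s.
In rev/min: ω × 60/(2π) = 260.7 × 60/(2π) = 2490 rev/min.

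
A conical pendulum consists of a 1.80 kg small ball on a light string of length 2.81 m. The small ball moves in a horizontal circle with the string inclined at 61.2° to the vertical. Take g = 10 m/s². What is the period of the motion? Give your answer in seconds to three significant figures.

r = L sinθ = 2.462 m. From T sinθ = mω²r and T cosθ = mg: tanθ = ω²r/g, so ω² = g tanθ / r = g/(L cosθ).
ω = √(g/(L cosθ)) = √(10.0/(2.81 × 0.4818)) = √7.387 = 2.718 rad/s.
Period = 2π/ω = 2.312 s.

2.31 s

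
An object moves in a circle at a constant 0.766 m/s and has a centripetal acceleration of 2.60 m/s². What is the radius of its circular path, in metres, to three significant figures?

a_c = v²/r ⇒ r = v²/a_c = (0.766)²/2.60 = 0.5868/2.60 = 0.2257 m.

0.226 m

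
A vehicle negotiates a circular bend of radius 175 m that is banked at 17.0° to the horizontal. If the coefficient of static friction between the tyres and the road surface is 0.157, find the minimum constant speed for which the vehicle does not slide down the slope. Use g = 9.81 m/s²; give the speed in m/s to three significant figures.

15.6 m/s

At the minimum speed, friction acts up the slope at its limiting value f = μN. Radially (horizontal, toward centre): N sinθ − μN cosθ = mv²/r. Vertically: N cosθ + μN sinθ = mg.
Dividing: v² = r g (sinθ − μcosθ)/(cosθ + μsinθ).
sinθ − μcosθ = 0.2924 − 0.157×0.9563 = 0.1422; cosθ + μsinθ = 0.9563 + 0.157×0.2924 = 1.002.
v² = 175 × 9.81 × 0.1422/1.002 = 243.6 m²/s², so v = 15.61 m/s.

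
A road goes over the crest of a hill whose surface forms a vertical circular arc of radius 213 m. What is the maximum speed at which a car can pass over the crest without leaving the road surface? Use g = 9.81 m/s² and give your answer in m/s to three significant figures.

At the crest the centre of the circle is below the car, so the net downward (centripetal) force is mg − N = mv²/r.
The car leaves the road when N → 0, giving v_max = √(g r) = √(9.81 × 213) = 45.71 m/s.

45.7 m/s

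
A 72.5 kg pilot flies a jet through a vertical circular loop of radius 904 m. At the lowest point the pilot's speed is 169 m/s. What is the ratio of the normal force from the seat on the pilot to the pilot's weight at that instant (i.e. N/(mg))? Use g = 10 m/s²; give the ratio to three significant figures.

4.16

At the bottom, N − mg = mv²/r, so N = m(v²/r + g) and N/(mg) = v²/(rg) + 1 = (169)²/(904 × 10.0) + 1 = 3.159 + 1 = 4.159.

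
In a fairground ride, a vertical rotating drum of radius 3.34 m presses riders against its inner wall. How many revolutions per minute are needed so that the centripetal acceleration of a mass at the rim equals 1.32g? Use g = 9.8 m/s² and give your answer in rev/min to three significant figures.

Require ω²r = 1.32g, so ω = √(1.32 × 9.8/3.34) = 1.968 rad/s.
In rev/min: ω × 60/(2π) = 1.968 × 60/(2π) = 18.79 rev/min.

18.8 rev/min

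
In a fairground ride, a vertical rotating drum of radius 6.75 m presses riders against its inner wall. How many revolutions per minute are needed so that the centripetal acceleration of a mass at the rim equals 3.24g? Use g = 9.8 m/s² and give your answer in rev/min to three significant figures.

Require ω²r = 3.24g, so ω = √(3.24 × 9.8/6.75) = 2.169 rad/s.
In rev/min: ω × 60/(2π) = 2.169 × 60/(2π) = 20.71 rev/min.

20.7 rev/min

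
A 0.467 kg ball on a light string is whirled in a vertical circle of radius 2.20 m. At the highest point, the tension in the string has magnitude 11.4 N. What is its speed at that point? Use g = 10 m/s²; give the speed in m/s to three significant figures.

8.70 m/s

At the top, T + mg = mv²/r, so v = √(r(T/m + g)) = √(2.20 × (11.4/0.467 + 10.0)) = √(2.20 × 34.41) = √75.70 = 8.701 m/s.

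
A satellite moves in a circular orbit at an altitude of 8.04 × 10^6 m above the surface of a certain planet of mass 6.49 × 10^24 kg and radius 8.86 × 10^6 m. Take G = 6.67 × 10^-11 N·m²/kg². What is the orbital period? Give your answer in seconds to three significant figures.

21000 s

r = R + h = 8.86 × 10^6 + 8.04 × 10^6 = 1.690 × 10^7 m. Gravity provides the centripetal force: G M m / r² = m v² / r ⇒ v = √(GM/r) = 5061 m/s.
T = 2πr/v = 2π × 1.690 × 10^7 / 5061 = 20980 s.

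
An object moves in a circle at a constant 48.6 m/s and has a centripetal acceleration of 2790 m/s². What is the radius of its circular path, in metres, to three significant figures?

0.847 m

a_c = v²/r ⇒ r = v²/a_c = (48.6)²/2790 = 2362/2790 = 0.8466 m.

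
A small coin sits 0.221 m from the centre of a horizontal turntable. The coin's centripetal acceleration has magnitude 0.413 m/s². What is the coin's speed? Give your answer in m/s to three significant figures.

a_c = v²/r ⇒ v = √(a_c · r) = √(0.413 × 0.221) = √0.09127 = 0.3021 m/s.

0.302 m/s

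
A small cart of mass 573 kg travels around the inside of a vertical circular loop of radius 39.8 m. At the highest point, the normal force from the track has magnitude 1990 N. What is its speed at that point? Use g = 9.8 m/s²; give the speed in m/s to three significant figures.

23.0 m/s

At the top, N + mg = mv²/r, so v = √(r(N/m + g)) = √(39.8 × (1990/573 + 9.8)) = √(39.8 × 13.27) = √528.3 = 22.98 m/s.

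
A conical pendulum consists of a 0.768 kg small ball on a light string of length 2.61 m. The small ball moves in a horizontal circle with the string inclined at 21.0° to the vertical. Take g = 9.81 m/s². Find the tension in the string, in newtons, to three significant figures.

Vertically the bob has no acceleration, so T cosθ = mg.
T = mg/cosθ = 0.768 × 9.81 / cos 21.0° = 7.534/0.9336 = 8.070 N.

8.07 N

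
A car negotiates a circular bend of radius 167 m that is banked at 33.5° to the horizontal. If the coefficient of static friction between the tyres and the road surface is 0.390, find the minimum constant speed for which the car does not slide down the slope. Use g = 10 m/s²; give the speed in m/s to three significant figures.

At the minimum speed, friction acts up the slope at its limiting value f = μN. Radially (horizontal, toward centre): N sinθ − μN cosθ = mv²/r. Vertically: N cosθ + μN sinθ = mg.
Dividing: v² = r g (sinθ − μcosθ)/(cosθ + μsinθ).
sinθ − μcosθ = 0.5519 − 0.390×0.8339 = 0.2267; cosθ + μsinθ = 0.8339 + 0.390×0.5519 = 1.049.
v² = 167 × 10.0 × 0.2267/1.049 = 360.9 m²/s², so v = 19.00 m/s.

19.0 m/s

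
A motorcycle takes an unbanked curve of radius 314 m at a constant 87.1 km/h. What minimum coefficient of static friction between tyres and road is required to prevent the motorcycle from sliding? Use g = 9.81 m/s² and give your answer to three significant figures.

v = 87.1/3.6 = 24.19 m/s.
Friction provides the centripetal force: μ_s m g = m v²/r, so μ_s = v²/(g r) = (24.19)²/(9.81 × 314) = 585.4/3080 = 0.1900.

0.190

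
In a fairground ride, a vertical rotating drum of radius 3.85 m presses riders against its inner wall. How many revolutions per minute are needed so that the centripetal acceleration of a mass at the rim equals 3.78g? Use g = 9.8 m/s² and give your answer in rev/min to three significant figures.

Require ω²r = 3.78g, so ω = √(3.78 × 9.8/3.85) = 3.102 rad/s.
In rev/min: ω × 60/(2π) = 3.102 × 60/(2π) = 29.62 rev/min.

29.6 rev/min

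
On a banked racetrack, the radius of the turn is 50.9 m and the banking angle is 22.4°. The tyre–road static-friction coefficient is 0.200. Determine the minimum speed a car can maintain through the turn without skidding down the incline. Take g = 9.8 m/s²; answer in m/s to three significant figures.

9.89 m/s

At the minimum speed, friction acts up the slope at its limiting value f = μN. Radially (horizontal, toward centre): N sinθ − μN cosθ = mv²/r. Vertically: N cosθ + μN sinθ = mg.
Dividing: v² = r g (sinθ − μcosθ)/(cosθ + μsinθ).
sinθ − μcosθ = 0.3811 − 0.200×0.9245 = 0.1962; cosθ + μsinθ = 0.9245 + 0.200×0.3811 = 1.001.
v² = 50.9 × 9.8 × 0.1962/1.001 = 97.77 m²/s², so v = 9.888 m/s.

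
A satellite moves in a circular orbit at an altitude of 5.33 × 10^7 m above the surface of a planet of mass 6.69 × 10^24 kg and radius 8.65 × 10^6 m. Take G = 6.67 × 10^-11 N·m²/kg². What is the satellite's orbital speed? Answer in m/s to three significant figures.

2680 m/s

Orbital radius r = R + h = 8.65 × 10^6 + 5.33 × 10^7 = 6.195 × 10^7 m.
Gravity supplies the centripetal force: G M m / r² = m v² / r, so v = √(GM/r).
v = √(6.67 × 10^-11 × 6.69 × 10^24 / 6.195 × 10^7) = √(7.203 × 10^6) = 2684 m/s.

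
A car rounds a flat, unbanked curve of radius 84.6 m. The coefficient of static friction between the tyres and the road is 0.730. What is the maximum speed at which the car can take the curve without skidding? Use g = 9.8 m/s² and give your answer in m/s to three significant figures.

24.6 m/s

Friction provides the centripetal force on a flat curve. At maximum speed it is at its limiting value: μ_s m g = m v²/r.
Mass cancels: v_max = √(μ_s g r) = √(0.730 × 9.8 × 84.6) = √605.2 = 24.60 m/s.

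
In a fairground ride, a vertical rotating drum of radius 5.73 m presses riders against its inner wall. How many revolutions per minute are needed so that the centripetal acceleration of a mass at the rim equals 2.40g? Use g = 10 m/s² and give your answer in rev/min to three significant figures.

19.5 rev/min

Require ω²r = 2.40g, so ω = √(2.40 × 10.0/5.73) = 2.047 rad/s.
In rev/min: ω × 60/(2π) = 2.047 × 60/(2π) = 19.54 rev/min.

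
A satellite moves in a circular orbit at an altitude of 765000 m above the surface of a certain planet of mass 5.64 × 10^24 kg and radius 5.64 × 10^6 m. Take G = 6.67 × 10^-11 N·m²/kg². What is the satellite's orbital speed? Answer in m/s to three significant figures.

Orbital radius r = R + h = 5.64 × 10^6 + 765000 = 6.405 × 10^6 m.
Gravity supplies the centripetal force: G M m / r² = m v² / r, so v = √(GM/r).
v = √(6.67 × 10^-11 × 5.64 × 10^24 / 6.405 × 10^6) = √(5.873 × 10^7) = 7664 m/s.

7660 m/s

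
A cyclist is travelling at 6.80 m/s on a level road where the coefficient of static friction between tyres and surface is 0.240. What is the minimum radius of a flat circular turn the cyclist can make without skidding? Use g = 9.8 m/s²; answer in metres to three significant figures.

At the limit, μ_s m g = m v²/r, so r_min = v²/(μ_s g) = (6.80)²/(0.240 × 9.8) = 46.24/2.352 = 19.66 m.

19.7 m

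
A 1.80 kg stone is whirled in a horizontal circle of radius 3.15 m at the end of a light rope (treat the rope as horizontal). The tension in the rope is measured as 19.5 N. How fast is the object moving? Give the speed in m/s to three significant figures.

T = m v²/r ⇒ v = √(T r / m) = √(19.5 × 3.15 / 1.80) = √34.12 = 5.842 m/s.

5.84 m/s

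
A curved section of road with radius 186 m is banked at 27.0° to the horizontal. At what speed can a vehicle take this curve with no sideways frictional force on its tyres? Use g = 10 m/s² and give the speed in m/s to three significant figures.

30.8 m/s

On a frictionless banked curve, N sinθ = mv²/r and N cosθ = mg, so tanθ = v²/(rg).
v = √(r g tanθ) = √(186 × 10.0 × tan 27.0°) = √(186 × 10.0 × 0.5095) = √947.7 = 30.79 m/s.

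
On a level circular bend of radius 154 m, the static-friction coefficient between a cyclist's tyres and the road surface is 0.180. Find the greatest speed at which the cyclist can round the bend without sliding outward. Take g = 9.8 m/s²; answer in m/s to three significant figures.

16.5 m/s

On a flat curve, static friction is the only horizontal force, so it must supply the full centripetal force: μ_s m g = m v²/r.
Mass cancels: v_max = √(μ_s g r) = √(0.180 × 9.8 × 154) = √271.7 = 16.48 m/s.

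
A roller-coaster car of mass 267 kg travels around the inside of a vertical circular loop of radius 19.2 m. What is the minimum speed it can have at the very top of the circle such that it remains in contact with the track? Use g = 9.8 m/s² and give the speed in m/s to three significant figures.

At the highest point the centre is directly below, so both the weight and N act inward: N + mg = mv²/r.
At minimum speed N → 0, so mg = mv_min²/r ⇒ v_min = √(g r) = √(9.8 × 19.2) = 13.72 m/s.

13.7 m/s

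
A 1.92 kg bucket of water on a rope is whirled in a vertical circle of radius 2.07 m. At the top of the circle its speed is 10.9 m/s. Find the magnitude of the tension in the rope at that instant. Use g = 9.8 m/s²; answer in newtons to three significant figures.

91.4 N

At the top, both T and the weight mg point inward (toward the centre), so T + mg = mv²/r.
T = m(v²/r − g) = 1.92 × ((10.9)²/2.07 − 9.8) = 1.92 × (57.40 − 9.8) = 1.92 × 47.60 = 91.38 N.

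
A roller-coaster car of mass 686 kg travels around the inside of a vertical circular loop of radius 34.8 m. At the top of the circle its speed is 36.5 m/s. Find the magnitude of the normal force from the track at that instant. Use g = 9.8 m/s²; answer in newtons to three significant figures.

At the top, both N and the weight mg point inward (toward the centre), so N + mg = mv²/r.
N = m(v²/r − g) = 686 × ((36.5)²/34.8 − 9.8) = 686 × (38.28 − 9.8) = 686 × 28.48 = 19540 N.

19500 N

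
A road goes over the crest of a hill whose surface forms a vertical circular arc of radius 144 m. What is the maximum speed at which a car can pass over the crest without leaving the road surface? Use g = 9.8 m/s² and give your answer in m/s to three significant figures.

At the crest the centre of the circle is below the car, so the net downward (centripetal) force is mg − N = mv²/r.
The car leaves the road when N → 0, giving v_max = √(g r) = √(9.8 × 144) = 37.57 m/s.

37.6 m/s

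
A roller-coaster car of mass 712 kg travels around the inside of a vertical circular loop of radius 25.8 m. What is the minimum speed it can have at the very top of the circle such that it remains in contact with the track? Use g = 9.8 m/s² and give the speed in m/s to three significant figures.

At the highest point the centre is directly below, so both the weight and N act inward: N + mg = mv²/r.
At minimum speed N → 0, so mg = mv_min²/r ⇒ v_min = √(g r) = √(9.8 × 25.8) = 15.90 m/s.

15.9 m/s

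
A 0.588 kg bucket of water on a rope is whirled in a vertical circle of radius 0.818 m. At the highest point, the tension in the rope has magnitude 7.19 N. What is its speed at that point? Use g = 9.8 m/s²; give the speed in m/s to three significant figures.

At the top, T + mg = mv²/r, so v = √(r(T/m + g)) = √(0.818 × (7.19/0.588 + 9.8)) = √(0.818 × 22.03) = √18.02 = 4.245 m/s.

4.24 m/s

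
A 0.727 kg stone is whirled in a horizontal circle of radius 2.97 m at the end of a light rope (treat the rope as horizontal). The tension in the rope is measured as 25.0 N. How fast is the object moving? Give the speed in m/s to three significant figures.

T = m v²/r ⇒ v = √(T r / m) = √(25.0 × 2.97 / 0.727) = √102.1 = 10.11 m/s.

10.1 m/s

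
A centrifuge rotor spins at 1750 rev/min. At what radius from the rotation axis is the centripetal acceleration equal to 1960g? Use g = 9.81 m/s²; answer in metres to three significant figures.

0.573 m

ω = 1750 rev/min × 2π/60 = 183.3 rad/s.
a_c = ω²r = 1960g ⇒ r = 1960 × 9.81 / (183.3)² = 19230/33580 = 0.5725 m.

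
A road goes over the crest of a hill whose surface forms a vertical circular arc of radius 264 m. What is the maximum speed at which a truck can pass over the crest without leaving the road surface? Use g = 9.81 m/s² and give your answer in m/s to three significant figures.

50.9 m/s

At the crest the centre of the circle is below the truck, so the net downward (centripetal) force is mg − N = mv²/r.
The truck leaves the road when N → 0, giving v_max = √(g r) = √(9.81 × 264) = 50.89 m/s.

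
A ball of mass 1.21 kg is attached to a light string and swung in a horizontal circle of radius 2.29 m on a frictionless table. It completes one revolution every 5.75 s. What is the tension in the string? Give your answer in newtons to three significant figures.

3.31 N

v = 2πr/T = 2π × 2.29/5.75 = 2.502 m/s.
The tension is the only horizontal force, so it supplies the full centripetal force: T = m v²/r = 1.21 × (2.502)²/2.29 = 1.21 × 6.262/2.29 = 3.309 N.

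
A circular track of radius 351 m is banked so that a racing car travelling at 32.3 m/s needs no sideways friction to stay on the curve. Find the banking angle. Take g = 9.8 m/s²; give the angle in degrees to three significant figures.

With no friction, the horizontal component of the normal force provides the centripetal force: N sinθ = mv²/r, while N cosθ = mg vertically.
Dividing: tanθ = v²/(r g) = (32.3)²/(351 × 9.8) = 1043/3440 = 0.3033.
θ = arctan(0.3033) = 16.87°.

16.9°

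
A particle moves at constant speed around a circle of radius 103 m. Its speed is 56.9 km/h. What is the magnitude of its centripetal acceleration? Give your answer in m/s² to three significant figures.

2.43 m/s²

v = 56.9 km/h = 56.9/3.6 = 15.81 m/s.
a_c = v²/r = (15.81)²/103 = 249.8/103 = 2.425 m/s².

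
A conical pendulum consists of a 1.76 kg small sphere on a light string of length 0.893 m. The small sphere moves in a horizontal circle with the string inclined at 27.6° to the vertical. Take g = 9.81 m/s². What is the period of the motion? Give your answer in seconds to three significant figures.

r = L sinθ = 0.4137 m. From T sinθ = mω²r and T cosθ = mg: tanθ = ω²r/g, so ω² = g tanθ / r = g/(L cosθ).
ω = √(g/(L cosθ)) = √(9.81/(0.893 × 0.8862)) = √12.40 = 3.521 rad/s.
Period = 2π/ω = 1.785 s.

1.78 s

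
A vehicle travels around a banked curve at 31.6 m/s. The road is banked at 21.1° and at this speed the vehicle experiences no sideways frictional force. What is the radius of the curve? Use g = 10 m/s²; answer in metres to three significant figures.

Frictionless banking: tanθ = v²/(rg), so r = v²/(g tanθ).
r = (31.6)²/(10.0 × tan 21.1°) = 998.6/(10.0 × 0.3859) = 998.6/3.859 = 258.8 m.

259 m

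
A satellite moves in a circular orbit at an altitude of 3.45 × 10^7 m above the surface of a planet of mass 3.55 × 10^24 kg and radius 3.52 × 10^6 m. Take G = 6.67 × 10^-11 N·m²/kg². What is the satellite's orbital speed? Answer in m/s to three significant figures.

Orbital radius r = R + h = 3.52 × 10^6 + 3.45 × 10^7 = 3.802 × 10^7 m.
Gravity supplies the centripetal force: G M m / r² = m v² / r, so v = √(GM/r).
v = √(6.67 × 10^-11 × 3.55 × 10^24 / 3.802 × 10^7) = √(6.228 × 10^6) = 2496 m/s.

2500 m/s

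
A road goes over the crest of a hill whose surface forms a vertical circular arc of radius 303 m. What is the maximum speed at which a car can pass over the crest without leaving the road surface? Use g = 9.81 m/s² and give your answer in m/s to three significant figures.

At the crest the centre of the circle is below the car, so the net downward (centripetal) force is mg − N = mv²/r.
The car leaves the road when N → 0, giving v_max = √(g r) = √(9.81 × 303) = 54.52 m/s.

54.5 m/s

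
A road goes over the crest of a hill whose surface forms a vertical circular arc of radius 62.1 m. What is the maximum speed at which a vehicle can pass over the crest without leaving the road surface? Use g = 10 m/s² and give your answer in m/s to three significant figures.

24.9 m/s

At the crest the centre of the circle is below the vehicle, so the net downward (centripetal) force is mg − N = mv²/r.
The vehicle leaves the road when N → 0, giving v_max = √(g r) = √(10.0 × 62.1) = 24.92 m/s.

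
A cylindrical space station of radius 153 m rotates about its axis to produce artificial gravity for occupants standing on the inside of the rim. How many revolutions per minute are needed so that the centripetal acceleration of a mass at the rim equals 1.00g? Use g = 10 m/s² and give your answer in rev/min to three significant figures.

2.44 rev/min

Require ω²r = 1.00g, so ω = √(1.00 × 10.0/153) = 0.2557 rad/s.
In rev/min: ω × 60/(2π) = 0.2557 × 60/(2π) = 2.441 rev/min.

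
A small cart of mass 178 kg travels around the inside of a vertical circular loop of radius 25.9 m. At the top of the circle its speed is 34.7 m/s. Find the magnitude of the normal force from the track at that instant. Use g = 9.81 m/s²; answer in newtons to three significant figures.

At the top, both N and the weight mg point inward (toward the centre), so N + mg = mv²/r.
N = m(v²/r − g) = 178 × ((34.7)²/25.9 − 9.81) = 178 × (46.49 − 9.81) = 178 × 36.68 = 6529 N.

6530 N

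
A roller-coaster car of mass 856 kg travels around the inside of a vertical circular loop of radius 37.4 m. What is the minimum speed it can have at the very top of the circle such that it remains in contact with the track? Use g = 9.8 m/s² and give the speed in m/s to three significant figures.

At the highest point the centre is directly below, so both the weight and N act inward: N + mg = mv²/r.
At minimum speed N → 0, so mg = mv_min²/r ⇒ v_min = √(g r) = √(9.8 × 37.4) = 19.14 m/s.

19.1 m/s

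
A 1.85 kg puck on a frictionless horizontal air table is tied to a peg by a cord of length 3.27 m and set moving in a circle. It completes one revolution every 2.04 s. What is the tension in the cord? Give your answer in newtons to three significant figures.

v = 2πr/T = 2π × 3.27/2.04 = 10.07 m/s.
The tension is the only horizontal force, so it supplies the full centripetal force: T = m v²/r = 1.85 × (10.07)²/3.27 = 1.85 × 101.4/3.27 = 57.39 N.

57.4 N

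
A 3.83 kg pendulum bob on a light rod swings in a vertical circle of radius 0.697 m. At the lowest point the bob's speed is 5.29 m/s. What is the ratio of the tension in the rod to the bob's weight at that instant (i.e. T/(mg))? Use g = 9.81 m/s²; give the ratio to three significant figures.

At the bottom, T − mg = mv²/r, so T = m(v²/r + g) and T/(mg) = v²/(rg) + 1 = (5.29)²/(0.697 × 9.81) + 1 = 4.093 + 1 = 5.093.

5.09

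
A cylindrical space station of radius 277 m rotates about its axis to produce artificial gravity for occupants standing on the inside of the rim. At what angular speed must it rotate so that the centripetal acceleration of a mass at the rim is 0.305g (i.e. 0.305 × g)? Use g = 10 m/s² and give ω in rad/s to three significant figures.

0.105 rad/s

Centripetal acceleration a_c = ω²r. Setting ω²r = 0.305g:
ω = √(0.305g / r) = √(0.305 × 10.0 / 277) = √0.01101 = 0.1049 rad/s.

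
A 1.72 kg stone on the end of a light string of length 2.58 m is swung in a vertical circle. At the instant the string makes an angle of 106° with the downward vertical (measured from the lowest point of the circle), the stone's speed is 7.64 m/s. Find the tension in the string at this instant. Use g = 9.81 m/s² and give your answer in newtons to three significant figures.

34.3 N

Take the radial direction toward the centre of the circle as positive. The component of the weight along the string toward the centre is −mg cos φ (φ measured from the bottom), so Newton's second law along the string gives T − mg cos φ = m v²/r.
cos 106° = -0.2756, so T = m(v²/r + g cos φ) = 1.72 × ((7.64)²/2.58 + 9.81 × -0.2756) = 1.72 × (22.62 + (-2.704)) = 1.72 × 19.92 = 34.26 N.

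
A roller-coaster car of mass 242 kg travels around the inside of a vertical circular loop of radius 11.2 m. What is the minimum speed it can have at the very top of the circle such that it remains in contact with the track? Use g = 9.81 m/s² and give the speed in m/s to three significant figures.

10.5 m/s

At the highest point the centre is directly below, so both the weight and N act inward: N + mg = mv²/r.
At minimum speed N → 0, so mg = mv_min²/r ⇒ v_min = √(g r) = √(9.81 × 11.2) = 10.48 m/s.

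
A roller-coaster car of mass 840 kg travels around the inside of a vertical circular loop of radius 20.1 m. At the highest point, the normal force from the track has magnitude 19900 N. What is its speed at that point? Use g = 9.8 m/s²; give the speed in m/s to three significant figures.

At the top, N + mg = mv²/r, so v = √(r(N/m + g)) = √(20.1 × (19900/840 + 9.8)) = √(20.1 × 33.49) = √673.2 = 25.95 m/s.

25.9 m/s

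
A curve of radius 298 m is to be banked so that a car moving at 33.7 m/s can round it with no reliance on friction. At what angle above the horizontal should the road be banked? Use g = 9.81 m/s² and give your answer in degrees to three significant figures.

With no friction, the horizontal component of the normal force provides the centripetal force: N sinθ = mv²/r, while N cosθ = mg vertically.
Dividing: tanθ = v²/(r g) = (33.7)²/(298 × 9.81) = 1136/2923 = 0.3885.
θ = arctan(0.3885) = 21.23°.

21.2°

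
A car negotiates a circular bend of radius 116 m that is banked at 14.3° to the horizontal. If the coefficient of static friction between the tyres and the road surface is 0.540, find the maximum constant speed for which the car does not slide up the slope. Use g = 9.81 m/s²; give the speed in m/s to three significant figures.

32.4 m/s

At the maximum speed, friction acts down the slope at its limiting value f = μN. Radially (horizontal, toward centre): N sinθ + μN cosθ = mv²/r. Vertically: N cosθ − μN sinθ = mg.
Dividing: v² = r g (sinθ + μcosθ)/(cosθ − μsinθ).
sinθ + μcosθ = 0.2470 + 0.540×0.9690 = 0.7703; cosθ − μsinθ = 0.9690 − 0.540×0.2470 = 0.8356.
v² = 116 × 9.81 × 0.7703/0.8356 = 1049 m²/s², so v = 32.39 m/s.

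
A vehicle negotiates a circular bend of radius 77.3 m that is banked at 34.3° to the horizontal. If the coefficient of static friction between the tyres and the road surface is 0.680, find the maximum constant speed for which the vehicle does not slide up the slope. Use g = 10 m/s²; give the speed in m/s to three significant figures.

44.3 m/s

At the maximum speed, friction acts down the slope at its limiting value f = μN. Radially (horizontal, toward centre): N sinθ + μN cosθ = mv²/r. Vertically: N cosθ − μN sinθ = mg.
Dividing: v² = r g (sinθ + μcosθ)/(cosθ − μsinθ).
sinθ + μcosθ = 0.5635 + 0.680×0.8261 = 1.125; cosθ − μsinθ = 0.8261 − 0.680×0.5635 = 0.4429.
v² = 77.3 × 10.0 × 1.125/0.4429 = 1964 m²/s², so v = 44.32 m/s.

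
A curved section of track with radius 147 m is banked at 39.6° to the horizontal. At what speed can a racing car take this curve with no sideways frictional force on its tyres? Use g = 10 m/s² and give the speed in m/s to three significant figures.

On a frictionless banked curve, N sinθ = mv²/r and N cosθ = mg, so tanθ = v²/(rg).
v = √(r g tanθ) = √(147 × 10.0 × tan 39.6°) = √(147 × 10.0 × 0.8273) = √1216 = 34.87 m/s.

34.9 m/s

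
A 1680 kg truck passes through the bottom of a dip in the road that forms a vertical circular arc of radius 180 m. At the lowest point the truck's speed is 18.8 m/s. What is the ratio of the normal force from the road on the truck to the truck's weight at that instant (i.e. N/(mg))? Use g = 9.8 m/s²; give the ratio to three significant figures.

1.20

At the bottom, N − mg = mv²/r, so N = m(v²/r + g) and N/(mg) = v²/(rg) + 1 = (18.8)²/(180 × 9.8) + 1 = 0.2004 + 1 = 1.200.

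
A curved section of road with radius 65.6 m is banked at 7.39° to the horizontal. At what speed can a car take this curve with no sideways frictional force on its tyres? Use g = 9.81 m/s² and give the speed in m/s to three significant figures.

On a frictionless banked curve, N sinθ = mv²/r and N cosθ = mg, so tanθ = v²/(rg).
v = √(r g tanθ) = √(65.6 × 9.81 × tan 7.39°) = √(65.6 × 9.81 × 0.1297) = √83.47 = 9.136 m/s.

9.14 m/s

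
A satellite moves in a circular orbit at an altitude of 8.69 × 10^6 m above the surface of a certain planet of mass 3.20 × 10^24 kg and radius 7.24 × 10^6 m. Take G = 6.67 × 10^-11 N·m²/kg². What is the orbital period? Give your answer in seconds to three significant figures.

27300 s

r = R + h = 7.24 × 10^6 + 8.69 × 10^6 = 1.593 × 10^7 m. Gravity provides the centripetal force: G M m / r² = m v² / r ⇒ v = √(GM/r) = 3660 m/s.
T = 2πr/v = 2π × 1.593 × 10^7 / 3660 = 27340 s.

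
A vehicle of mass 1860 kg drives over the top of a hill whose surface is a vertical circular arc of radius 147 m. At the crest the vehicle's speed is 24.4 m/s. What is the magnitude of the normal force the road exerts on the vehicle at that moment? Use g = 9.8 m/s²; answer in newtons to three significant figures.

At the crest the centripetal acceleration points downward (toward the centre of the arc), so mg − N = mv²/r.
N = m(g − v²/r) = 1860 × (9.8 − (24.4)²/147) = 1860 × (9.8 − 4.050) = 1860 × 5.750 = 10690 N.

10700 N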